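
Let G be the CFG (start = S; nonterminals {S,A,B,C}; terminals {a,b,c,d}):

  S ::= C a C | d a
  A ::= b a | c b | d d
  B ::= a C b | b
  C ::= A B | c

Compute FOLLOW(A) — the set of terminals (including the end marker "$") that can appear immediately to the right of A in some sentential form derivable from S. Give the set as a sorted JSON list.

Compute FIRST by fixpoint:
round 1:
  A via A→b a: +{b}
  A via A→c b: +{c}
  A via A→d d: +{d}
  B via B→a C b: +{a}
  B via B→b: +{b}
  C via C→A B: +{b,c,d}
  S via S→C a C: +{b,c,d}
  FIRST[S]={b,c,d}  FIRST[A]={b,c,d}  FIRST[B]={a,b}  FIRST[C]={b,c,d}
round 2: (stable)
  FIRST[S]={b,c,d}  FIRST[A]={b,c,d}  FIRST[B]={a,b}  FIRST[C]={b,c,d}

Compute FOLLOW by fixpoint:
initialize: $ ∈ FOLLOW(S)
iter 1:
  B→a C b: FOLLOW(C) ⊇ FIRST(b) = {b}; new: +{b}
  C→A B: FOLLOW(A) ⊇ FIRST(B) = {a,b}; new: +{a,b}
  C→A B: FOLLOW(B) ⊇ FOLLOW(C) ⊇ {b}; new: +{b}
  S→C a C: FOLLOW(C) ⊇ FIRST(a) = {a}; new: +{a}
  S→C a C: FOLLOW(C) ⊇ FOLLOW(S) ⊇ {$}; new: +{$}
  FOLLOW(S)={$}  FOLLOW(A)={a,b}  FOLLOW(B)={b}  FOLLOW(C)={$,a,b}
iter 2:
  C→A B: FOLLOW(B) ⊇ FOLLOW(C) ⊇ {$,a,b}; new: +{$,a}
  FOLLOW(S)={$}  FOLLOW(A)={a,b}  FOLLOW(B)={$,a,b}  FOLLOW(C)={$,a,b}
iter 3: done
  FOLLOW(S)={$}  FOLLOW(A)={a,b}  FOLLOW(B)={$,a,b}  FOLLOW(C)={$,a,b}

FOLLOW(A) = ["a", "b"]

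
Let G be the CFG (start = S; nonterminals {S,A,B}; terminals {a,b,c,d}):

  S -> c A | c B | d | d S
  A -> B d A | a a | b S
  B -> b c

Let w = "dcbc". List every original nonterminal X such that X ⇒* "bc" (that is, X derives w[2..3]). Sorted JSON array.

Convert to CNF:
  S -> T0 S | T3 A | T3 B | d
  A -> B X4 | T1 T1 | T2 S
  B -> T2 T3
  T0 -> d
  T1 -> a
  T2 -> b
  T3 -> c
  X4 -> T0 A

Fill CYK table bottom-up (cells [i..j] with 2 ≤ i ≤ j ≤ 3 only):
  T[2,2] 'b' = {T2}  orig:{}
  T[3,3] 'c' = {T3}  orig:{}
  T[2,3] 'bc' = {B}

Original NTs in T[2,3] deriving "bc": ["B"]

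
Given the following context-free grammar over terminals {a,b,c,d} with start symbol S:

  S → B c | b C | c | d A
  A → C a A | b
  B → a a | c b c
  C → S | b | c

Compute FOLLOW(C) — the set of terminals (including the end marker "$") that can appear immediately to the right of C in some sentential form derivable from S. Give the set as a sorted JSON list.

FIRST sets, iterate to fixpoint:
pass 1:
  A via A→b: +{b}
  B via B→a a: +{a}
  B via B→c b c: +{c}
  C via C→b: +{b}
  C via C→c: +{c}
  S via S→B c: +{a,c}
  S via S→b C: +{b}
  S via S→d A: +{d}
  FIRST(S)={a,b,c,d}  FIRST(A)={b}  FIRST(B)={a,c}  FIRST(C)={b,c}
pass 2:
  A via A→C a A: +{c}
  C via C→S: +{a,d}
  FIRST(S)={a,b,c,d}  FIRST(A)={b,c}  FIRST(B)={a,c}  FIRST(C)={a,b,c,d}
pass 3:
  A via A→C a A: +{a,d}
  FIRST(S)={a,b,c,d}  FIRST(A)={a,b,c,d}  FIRST(B)={a,c}  FIRST(C)={a,b,c,d}
pass 4: — fixpoint
  FIRST(S)={a,b,c,d}  FIRST(A)={a,b,c,d}  FIRST(B)={a,c}  FIRST(C)={a,b,c,d}

Compute FOLLOW by fixpoint:
seed FOLLOW(S) with $
pass 1:
  A→C a A: FOLLOW(C) ⊇ FIRST(a) = {a}; new: +{a}
  C→S: FOLLOW(S) ⊇ FOLLOW(C) ⊇ {a}; new: +{a}
  S→B c: FOLLOW(B) ⊇ FIRST(c) = {c}; new: +{c}
  S→b C: FOLLOW(C) ⊇ FOLLOW(S) ⊇ {$,a}; new: +{$}
  S→d A: FOLLOW(A) ⊇ FOLLOW(S) ⊇ {$,a}; new: +{$,a}
  FOLLOW[S]={$,a}  FOLLOW[A]={$,a}  FOLLOW[B]={c}  FOLLOW[C]={$,a}
pass 2: (no change)
  FOLLOW[S]={$,a}  FOLLOW[A]={$,a}  FOLLOW[B]={c}  FOLLOW[C]={$,a}

FOLLOW(C) = ["$", "a"]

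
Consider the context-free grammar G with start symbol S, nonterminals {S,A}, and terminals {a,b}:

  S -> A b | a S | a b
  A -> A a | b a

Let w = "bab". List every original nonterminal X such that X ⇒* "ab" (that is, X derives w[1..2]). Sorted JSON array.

CNF form of G:
  S -> A T1 | T0 S | T0 T1
  A -> A T0 | T1 T0
  T0 -> a
  T1 -> b

CYK table (by increasing span) — only the sub-triangle for w[1..2]:
  T[1,1] 'a' = {T0}  orig:{}
  T[2,2] 'b' = {T1}  orig:{}
  T[1,2] 'ab' = {S}

Original NTs in T[1,2] deriving "ab": ["S"]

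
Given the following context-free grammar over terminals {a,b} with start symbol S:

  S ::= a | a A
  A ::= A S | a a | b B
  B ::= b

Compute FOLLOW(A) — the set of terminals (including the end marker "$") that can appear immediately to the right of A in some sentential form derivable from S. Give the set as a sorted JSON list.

FIRST iteration:
round 1:
  A via A→a a: +{a}
  A via A→b B: +{b}
  B via B→b: +{b}
  S via S→a: +{a}
  FIRST(S)={a}  FIRST(A)={a,b}  FIRST(B)={b}
round 2: (no change)
  FIRST(S)={a}  FIRST(A)={a,b}  FIRST(B)={b}

Compute FOLLOW by fixpoint:
seed FOLLOW(S) with $
pass 1:
  A→A S: FOLLOW(A) ⊇ FIRST(S) = {a}; new: +{a}
  A→A S: FOLLOW(S) ⊇ FOLLOW(A) ⊇ {a}; new: +{a}
  A→b B: FOLLOW(B) ⊇ FOLLOW(A) ⊇ {a}; new: +{a}
  S→a A: FOLLOW(A) ⊇ FOLLOW(S) ⊇ {$,a}; new: +{$}
  S: {$,a}  A: {$,a}  B: {a}
pass 2:
  A→b B: FOLLOW(B) ⊇ FOLLOW(A) ⊇ {$,a}; new: +{$}
  S: {$,a}  A: {$,a}  B: {$,a}
pass 3: — fixpoint
  S: {$,a}  A: {$,a}  B: {$,a}

FOLLOW(A) = ["$", "a"]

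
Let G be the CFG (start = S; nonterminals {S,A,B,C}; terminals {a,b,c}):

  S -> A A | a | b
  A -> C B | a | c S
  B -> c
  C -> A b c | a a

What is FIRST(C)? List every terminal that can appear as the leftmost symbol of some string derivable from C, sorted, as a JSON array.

FIRST sets, iterate to fixpoint:
[1]
  A via A→a: +{a}
  A via A→c S: +{c}
  B via B→c: +{c}
  C via C→A b c: +{a,c}
  S via S→A A: +{a,c}
  S via S→b: +{b}
  FIRST(S)={a,b,c}  FIRST(A)={a,c}  FIRST(B)={c}  FIRST(C)={a,c}
[2] (no change)
  FIRST(S)={a,b,c}  FIRST(A)={a,c}  FIRST(B)={c}  FIRST(C)={a,c}

FIRST(C) = ["a", "c"]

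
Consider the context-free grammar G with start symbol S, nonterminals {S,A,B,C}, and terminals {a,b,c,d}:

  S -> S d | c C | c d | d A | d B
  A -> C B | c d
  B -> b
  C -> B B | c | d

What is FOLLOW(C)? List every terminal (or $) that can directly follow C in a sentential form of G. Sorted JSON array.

FIRST iteration:
pass 1:
  A via A→c d: +{c}
  B via B→b: +{b}
  C via C→B B: +{b}
  C via C→c: +{c}
  C via C→d: +{d}
  S via S→c C: +{c}
  S via S→d A: +{d}
  FIRST[S]={c,d}  FIRST[A]={c}  FIRST[B]={b}  FIRST[C]={b,c,d}
pass 2:
  A via A→C B: +{b,d}
  FIRST[S]={c,d}  FIRST[A]={b,c,d}  FIRST[B]={b}  FIRST[C]={b,c,d}
pass 3: (stable)
  FIRST[S]={c,d}  FIRST[A]={b,c,d}  FIRST[B]={b}  FIRST[C]={b,c,d}

FOLLOW iteration:
seed FOLLOW(S) with $
[1]
  A→C B: FOLLOW(C) ⊇ FIRST(B) = {b}; new: +{b}
  C→B B: FOLLOW(B) ⊇ FIRST(B) = {b}; new: +{b}
  S→S d: FOLLOW(S) ⊇ FIRST(d) = {d}; new: +{d}
  S→c C: FOLLOW(C) ⊇ FOLLOW(S) ⊇ {$,d}; new: +{$,d}
  S→d A: FOLLOW(A) ⊇ FOLLOW(S) ⊇ {$,d}; new: +{$,d}
  S→d B: FOLLOW(B) ⊇ FOLLOW(S) ⊇ {$,d}; new: +{$,d}
  FOLLOW(S)={$,d}  FOLLOW(A)={$,d}  FOLLOW(B)={$,b,d}  FOLLOW(C)={$,b,d}
[2] (stable)
  FOLLOW(S)={$,d}  FOLLOW(A)={$,d}  FOLLOW(B)={$,b,d}  FOLLOW(C)={$,b,d}

FOLLOW(C) = ["$", "b", "d"]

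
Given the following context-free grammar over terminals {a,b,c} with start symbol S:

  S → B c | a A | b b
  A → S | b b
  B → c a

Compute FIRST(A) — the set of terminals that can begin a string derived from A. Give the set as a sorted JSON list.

FIRST iteration:
round 1:
  A via A→b b: +{b}
  B via B→c a: +{c}
  S via S→B c: +{c}
  S via S→a A: +{a}
  S via S→b b: +{b}
  FIRST(S)={a,b,c}  FIRST(A)={b}  FIRST(B)={c}
round 2:
  A via A→S: +{a,c}
  FIRST(S)={a,b,c}  FIRST(A)={a,b,c}  FIRST(B)={c}
round 3: — fixpoint
  FIRST(S)={a,b,c}  FIRST(A)={a,b,c}  FIRST(B)={c}

FIRST(A) = ["a", "b", "c"]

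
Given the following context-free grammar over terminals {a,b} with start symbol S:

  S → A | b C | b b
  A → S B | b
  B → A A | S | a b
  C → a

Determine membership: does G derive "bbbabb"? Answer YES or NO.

CNF form of G:
  S -> S B | T1 C | T1 T1 | b
  A -> S B | b
  B -> A A | S B | T0 T1 | T1 C | T1 T1 | b
  C -> a
  T0 -> a
  T1 -> b

Fill CYK table bottom-up:
  T[0,0] 'b' = {A,B,S,T1}  orig:{A,B,S}
  T[1,1] 'b' = {A,B,S,T1}  orig:{A,B,S}
  T[2,2] 'b' = {A,B,S,T1}  orig:{A,B,S}
  T[3,3] 'a' = {C,T0}  orig:{C}
  T[4,4] 'b' = {A,B,S,T1}  orig:{A,B,S}
  T[5,5] 'b' = {A,B,S,T1}  orig:{A,B,S}
  T[0,1] 'bb' = {A,B,S}
  T[1,2] 'bb' = {A,B,S}
  T[2,3] 'ba' = {B,S}
  T[3,4] 'ab' = {B}
  T[4,5] 'bb' = {A,B,S}
  T[0,2] 'bbb' = {A,B,S}
  T[1,3] 'bba' = {A,B,S}
  T[2,4] 'bab' = {A,B,S}
  T[3,5] 'abb' = ∅
  T[0,3] 'bbba' = {A,B,S}
  T[1,4] 'bbab' = {A,B,S}
  T[2,5] 'babb' = {A,B,S}
  T[0,4] 'bbbab' = {A,B,S}
  T[1,5] 'bbabb' = {A,B,S}
  T[0,5] 'bbbabb' = {A,B,S}

S ∈ T[0,5] ⇒ YES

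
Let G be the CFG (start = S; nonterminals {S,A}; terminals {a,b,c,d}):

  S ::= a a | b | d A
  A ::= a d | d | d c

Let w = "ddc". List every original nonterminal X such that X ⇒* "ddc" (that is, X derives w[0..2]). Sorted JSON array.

Convert to CNF:
  S -> T0 T0 | T1 A | b
  A -> T0 T1 | T1 T2 | d
  T0 -> a
  T1 -> d
  T2 -> c

CYK fill — only the sub-triangle for w[0..2]:
  T[0,0] 'd' = {A,T1}  orig:{A}
  T[1,1] 'd' = {A,T1}  orig:{A}
  T[2,2] 'c' = {T2}  orig:{}
  T[0,1] 'dd' = {S}
  T[1,2] 'dc' = {A}
  T[0,2] 'ddc' = {S}

Original NTs in T[0,2] deriving "ddc": ["S"]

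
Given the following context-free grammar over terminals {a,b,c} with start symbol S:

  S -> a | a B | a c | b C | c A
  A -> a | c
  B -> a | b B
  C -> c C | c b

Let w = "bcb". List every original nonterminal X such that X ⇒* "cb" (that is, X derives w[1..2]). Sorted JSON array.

CNF form of G:
  S -> T0 C | T1 A | T2 B | T2 T1 | a
  A -> a | c
  B -> T0 B | a
  C -> T1 C | T1 T0
  T0 -> b
  T1 -> c
  T2 -> a

Fill CYK table bottom-up — only the sub-triangle for w[1..2]:
  [1..1]={A,T1}  "c"  orig:{A}
  [2..2]={T0}  "b"  orig:{}
  [1..2]={C}  "cb"

Original NTs in T[1,2] deriving "cb": ["C"]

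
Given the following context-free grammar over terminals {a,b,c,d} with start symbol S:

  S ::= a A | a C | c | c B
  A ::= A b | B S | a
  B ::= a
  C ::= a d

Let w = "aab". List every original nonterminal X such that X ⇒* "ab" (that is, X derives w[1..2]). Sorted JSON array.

Convert to CNF:
  S -> T1 A | T1 C | T3 B | c
  A -> A T0 | B S | a
  B -> a
  C -> T1 T2
  T0 -> b
  T1 -> a
  T2 -> d
  T3 -> c

CYK fill — only the sub-triangle for w[1..2]:
  [1..1]={A,B,T1}  "a"  orig:{A,B}
  [2..2]={T0}  "b"  orig:{}
  [1..2]={A}  "ab"

Original NTs in T[1,2] deriving "ab": ["A"]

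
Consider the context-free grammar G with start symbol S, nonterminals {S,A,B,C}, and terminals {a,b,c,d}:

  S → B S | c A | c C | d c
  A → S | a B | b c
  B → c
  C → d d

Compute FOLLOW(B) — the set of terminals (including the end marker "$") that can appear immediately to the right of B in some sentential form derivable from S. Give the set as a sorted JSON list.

FIRST sets, iterate to fixpoint:
[1]
  A via A→a B: +{a}
  A via A→b c: +{b}
  B via B→c: +{c}
  C via C→d d: +{d}
  S via S→B S: +{c}
  S via S→d c: +{d}
  FIRST(S)={c,d}  FIRST(A)={a,b}  FIRST(B)={c}  FIRST(C)={d}
[2]
  A via A→S: +{c,d}
  FIRST(S)={c,d}  FIRST(A)={a,b,c,d}  FIRST(B)={c}  FIRST(C)={d}
[3] done
  FIRST(S)={c,d}  FIRST(A)={a,b,c,d}  FIRST(B)={c}  FIRST(C)={d}

Compute FOLLOW by fixpoint:
FOLLOW(S) := {$}
round 1:
  S→B S: FOLLOW(B) ⊇ FIRST(S) = {c,d}; new: +{c,d}
  S→c A: FOLLOW(A) ⊇ FOLLOW(S) ⊇ {$}; new: +{$}
  S→c C: FOLLOW(C) ⊇ FOLLOW(S) ⊇ {$}; new: +{$}
  FOLLOW(S)={$}  FOLLOW(A)={$}  FOLLOW(B)={c,d}  FOLLOW(C)={$}
round 2:
  A→a B: FOLLOW(B) ⊇ FOLLOW(A) ⊇ {$}; new: +{$}
  FOLLOW(S)={$}  FOLLOW(A)={$}  FOLLOW(B)={$,c,d}  FOLLOW(C)={$}
round 3: (stable)
  FOLLOW(S)={$}  FOLLOW(A)={$}  FOLLOW(B)={$,c,d}  FOLLOW(C)={$}

FOLLOW(B) = ["$", "c", "d"]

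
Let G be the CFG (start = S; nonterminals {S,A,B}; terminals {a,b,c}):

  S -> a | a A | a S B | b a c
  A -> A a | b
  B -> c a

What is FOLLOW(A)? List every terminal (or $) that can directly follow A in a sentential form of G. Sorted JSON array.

FIRST iteration:
pass 1:
  A via A→b: +{b}
  B via B→c a: +{c}
  S via S→a: +{a}
  S via S→b a c: +{b}
  S: {a,b}  A: {b}  B: {c}
pass 2: (stable)
  S: {a,b}  A: {b}  B: {c}

FOLLOW iteration:
seed FOLLOW(S) with $
[1]
  A→A a: FOLLOW(A) ⊇ FIRST(a) = {a}; new: +{a}
  S→a A: FOLLOW(A) ⊇ FOLLOW(S) ⊇ {$}; new: +{$}
  S→a S B: FOLLOW(S) ⊇ FIRST(B) = {c}; new: +{c}
  S→a S B: FOLLOW(B) ⊇ FOLLOW(S) ⊇ {$,c}; new: +{$,c}
  FOLLOW(S)={$,c}  FOLLOW(A)={$,a}  FOLLOW(B)={$,c}
[2]
  S→a A: FOLLOW(A) ⊇ FOLLOW(S) ⊇ {$,c}; new: +{c}
  FOLLOW(S)={$,c}  FOLLOW(A)={$,a,c}  FOLLOW(B)={$,c}
[3] — fixpoint
  FOLLOW(S)={$,c}  FOLLOW(A)={$,a,c}  FOLLOW(B)={$,c}

FOLLOW(A) = ["$", "a", "c"]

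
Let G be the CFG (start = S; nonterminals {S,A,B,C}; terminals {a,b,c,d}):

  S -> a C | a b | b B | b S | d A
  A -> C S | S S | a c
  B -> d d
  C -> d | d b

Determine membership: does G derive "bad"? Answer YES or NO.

CNF form of G:
  S -> T0 C | T0 T3 | T2 A | T3 B | T3 S
  A -> C S | S S | T0 T1
  B -> T2 T2
  C -> T2 T3 | d
  T0 -> a
  T1 -> c
  T2 -> d
  T3 -> b

CYK table (by increasing span):
  cell(0,0) b: {T3}  orig:{}
  cell(1,1) a: {T0}  orig:{}
  cell(2,2) d: {C,T2}  orig:{C}
  cell(0,1) ba: ∅
  cell(1,2) ad: {S}
  cell(0,2) bad: {S}

S ∈ T[0,2] ⇒ YES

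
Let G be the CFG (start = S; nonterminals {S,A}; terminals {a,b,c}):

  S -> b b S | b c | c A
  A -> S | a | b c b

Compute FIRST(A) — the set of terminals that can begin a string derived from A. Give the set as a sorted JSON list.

FIRST iteration:
pass 1:
  A via A→a: +{a}
  A via A→b c b: +{b}
  S via S→b b S: +{b}
  S via S→c A: +{c}
  FIRST(S)={b,c}  FIRST(A)={a,b}
pass 2:
  A via A→S: +{c}
  FIRST(S)={b,c}  FIRST(A)={a,b,c}
pass 3: (no change)
  FIRST(S)={b,c}  FIRST(A)={a,b,c}

FIRST(A) = ["a", "b", "c"]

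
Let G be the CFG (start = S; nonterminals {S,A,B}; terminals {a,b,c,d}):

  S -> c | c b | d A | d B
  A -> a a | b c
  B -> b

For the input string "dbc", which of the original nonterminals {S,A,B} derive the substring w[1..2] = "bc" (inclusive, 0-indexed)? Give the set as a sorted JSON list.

CNF form of G:
  S -> T2 T1 | T3 A | T3 B | c
  A -> T0 T0 | T1 T2
  B -> b
  T0 -> a
  T1 -> b
  T2 -> c
  T3 -> d

Fill CYK table bottom-up — only the sub-triangle for w[1..2]:
  cell(1,1) b: {B,T1}  orig:{B}
  cell(2,2) c: {S,T2}  orig:{S}
  cell(1,2) bc: {A}

Original NTs in T[1,2] deriving "bc": ["A"]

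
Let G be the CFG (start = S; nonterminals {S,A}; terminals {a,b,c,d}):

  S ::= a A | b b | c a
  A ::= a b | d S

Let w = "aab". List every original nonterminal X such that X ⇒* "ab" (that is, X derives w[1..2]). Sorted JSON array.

CNF form of G:
  S -> T0 A | T1 T1 | T3 T0
  A -> T0 T1 | T2 S
  T0 -> a
  T1 -> b
  T2 -> d
  T3 -> c

CYK fill (cells [i..j] with 1 ≤ i ≤ j ≤ 2 only):
  T[1,1] 'a' = {T0}  orig:{}
  T[2,2] 'b' = {T1}  orig:{}
  T[1,2] 'ab' = {A}

Original NTs in T[1,2] deriving "ab": ["A"]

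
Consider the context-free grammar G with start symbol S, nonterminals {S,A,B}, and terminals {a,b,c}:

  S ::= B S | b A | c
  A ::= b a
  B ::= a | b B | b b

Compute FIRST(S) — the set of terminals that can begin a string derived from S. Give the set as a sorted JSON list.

Compute FIRST by fixpoint:
[1]
  A via A→b a: +{b}
  B via B→a: +{a}
  B via B→b B: +{b}
  S via S→B S: +{a,b}
  S via S→c: +{c}
  FIRST[S]={a,b,c}  FIRST[A]={b}  FIRST[B]={a,b}
[2] — fixpoint
  FIRST[S]={a,b,c}  FIRST[A]={b}  FIRST[B]={a,b}

FIRST(S) = ["a", "b", "c"]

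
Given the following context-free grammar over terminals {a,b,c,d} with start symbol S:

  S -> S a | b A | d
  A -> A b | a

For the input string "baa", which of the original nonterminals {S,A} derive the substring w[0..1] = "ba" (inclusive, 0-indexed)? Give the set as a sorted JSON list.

Convert to CNF:
  S -> S T1 | T0 A | d
  A -> A T0 | a
  T0 -> b
  T1 -> a

CYK table (by increasing span) (cells [i..j] with 0 ≤ i ≤ j ≤ 1 only):
  T[0,0] 'b' = {T0}  orig:{}
  T[1,1] 'a' = {A,T1}  orig:{A}
  T[0,1] 'ba' = {S}

Original NTs in T[0,1] deriving "ba": ["S"]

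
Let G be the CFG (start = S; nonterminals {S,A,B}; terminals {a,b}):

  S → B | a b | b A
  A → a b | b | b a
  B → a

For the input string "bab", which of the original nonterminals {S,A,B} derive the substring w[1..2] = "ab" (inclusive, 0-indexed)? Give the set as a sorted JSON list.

CNF form of G:
  S -> T0 T1 | T1 A | a
  A -> T0 T1 | T1 T0 | b
  B -> a
  T0 -> a
  T1 -> b

CYK table (by increasing span) (cells [i..j] with 1 ≤ i ≤ j ≤ 2 only):
  cell(1,1) a: {B,S,T0}  orig:{B,S}
  cell(2,2) b: {A,T1}  orig:{A}
  cell(1,2) ab: {A,S}

Original NTs in T[1,2] deriving "ab": ["A", "S"]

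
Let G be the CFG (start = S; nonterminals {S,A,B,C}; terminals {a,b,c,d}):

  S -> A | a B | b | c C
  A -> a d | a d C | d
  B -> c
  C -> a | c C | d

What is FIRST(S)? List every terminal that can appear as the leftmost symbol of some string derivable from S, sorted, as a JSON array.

FIRST iteration:
iter 1:
  A via A→a d: +{a}
  A via A→d: +{d}
  B via B→c: +{c}
  C via C→a: +{a}
  C via C→c C: +{c}
  C via C→d: +{d}
  S via S→A: +{a,d}
  S via S→b: +{b}
  S via S→c C: +{c}
  FIRST(S)={a,b,c,d}  FIRST(A)={a,d}  FIRST(B)={c}  FIRST(C)={a,c,d}
iter 2: done
  FIRST(S)={a,b,c,d}  FIRST(A)={a,d}  FIRST(B)={c}  FIRST(C)={a,c,d}

FIRST(S) = ["a", "b", "c", "d"]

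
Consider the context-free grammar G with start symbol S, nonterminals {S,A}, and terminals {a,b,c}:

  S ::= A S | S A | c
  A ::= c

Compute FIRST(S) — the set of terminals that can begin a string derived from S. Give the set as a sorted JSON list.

Compute FIRST by fixpoint:
iter 1:
  A via A→c: +{c}
  S via S→A S: +{c}
  S: {c}  A: {c}
iter 2: done
  S: {c}  A: {c}

FIRST(S) = ["c"]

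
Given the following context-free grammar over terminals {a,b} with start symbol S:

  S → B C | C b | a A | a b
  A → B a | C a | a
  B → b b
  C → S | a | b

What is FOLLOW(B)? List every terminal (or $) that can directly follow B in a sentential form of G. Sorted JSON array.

FIRST sets, iterate to fixpoint:
round 1:
  A via A→a: +{a}
  B via B→b b: +{b}
  C via C→a: +{a}
  C via C→b: +{b}
  S via S→B C: +{b}
  S via S→C b: +{a}
  FIRST(S)={a,b}  FIRST(A)={a}  FIRST(B)={b}  FIRST(C)={a,b}
round 2:
  A via A→B a: +{b}
  FIRST(S)={a,b}  FIRST(A)={a,b}  FIRST(B)={b}  FIRST(C)={a,b}
round 3: done
  FIRST(S)={a,b}  FIRST(A)={a,b}  FIRST(B)={b}  FIRST(C)={a,b}

FOLLOW iteration:
FOLLOW(S) := {$}
[1]
  A→B a: FOLLOW(B) ⊇ FIRST(a) = {a}; new: +{a}
  A→C a: FOLLOW(C) ⊇ FIRST(a) = {a}; new: +{a}
  C→S: FOLLOW(S) ⊇ FOLLOW(C) ⊇ {a}; new: +{a}
  S→B C: FOLLOW(B) ⊇ FIRST(C) = {a,b}; new: +{b}
  S→B C: FOLLOW(C) ⊇ FOLLOW(S) ⊇ {$,a}; new: +{$}
  S→C b: FOLLOW(C) ⊇ FIRST(b) = {b}; new: +{b}
  S→a A: FOLLOW(A) ⊇ FOLLOW(S) ⊇ {$,a}; new: +{$,a}
  S: {$,a}  A: {$,a}  B: {a,b}  C: {$,a,b}
[2]
  C→S: FOLLOW(S) ⊇ FOLLOW(C) ⊇ {$,a,b}; new: +{b}
  S→a A: FOLLOW(A) ⊇ FOLLOW(S) ⊇ {$,a,b}; new: +{b}
  S: {$,a,b}  A: {$,a,b}  B: {a,b}  C: {$,a,b}
[3] (no change)
  S: {$,a,b}  A: {$,a,b}  B: {a,b}  C: {$,a,b}

FOLLOW(B) = ["a", "b"]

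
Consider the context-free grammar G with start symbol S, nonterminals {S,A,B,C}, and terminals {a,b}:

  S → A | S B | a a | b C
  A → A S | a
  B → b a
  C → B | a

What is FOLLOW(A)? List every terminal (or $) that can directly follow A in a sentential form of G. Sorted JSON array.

FIRST sets, iterate to fixpoint:
iter 1:
  A via A→a: +{a}
  B via B→b a: +{b}
  C via C→B: +{b}
  C via C→a: +{a}
  S via S→A: +{a}
  S via S→b C: +{b}
  S: {a,b}  A: {a}  B: {b}  C: {a,b}
iter 2: — fixpoint
  S: {a,b}  A: {a}  B: {b}  C: {a,b}

FOLLOW iteration:
seed FOLLOW(S) with $
round 1:
  A→A S: FOLLOW(A) ⊇ FIRST(S) = {a,b}; new: +{a,b}
  A→A S: FOLLOW(S) ⊇ FOLLOW(A) ⊇ {a,b}; new: +{a,b}
  S→A: FOLLOW(A) ⊇ FOLLOW(S) ⊇ {$,a,b}; new: +{$}
  S→S B: FOLLOW(B) ⊇ FOLLOW(S) ⊇ {$,a,b}; new: +{$,a,b}
  S→b C: FOLLOW(C) ⊇ FOLLOW(S) ⊇ {$,a,b}; new: +{$,a,b}
  S: {$,a,b}  A: {$,a,b}  B: {$,a,b}  C: {$,a,b}
round 2: (stable)
  S: {$,a,b}  A: {$,a,b}  B: {$,a,b}  C: {$,a,b}

FOLLOW(A) = ["$", "a", "b"]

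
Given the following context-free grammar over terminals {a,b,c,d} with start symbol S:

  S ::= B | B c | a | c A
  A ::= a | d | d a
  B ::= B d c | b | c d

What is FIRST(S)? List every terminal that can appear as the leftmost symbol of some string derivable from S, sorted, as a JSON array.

Compute FIRST by fixpoint:
round 1:
  A via A→a: +{a}
  A via A→d: +{d}
  B via B→b: +{b}
  B via B→c d: +{c}
  S via S→B: +{b,c}
  S via S→a: +{a}
  FIRST[S]={a,b,c}  FIRST[A]={a,d}  FIRST[B]={b,c}
round 2: done
  FIRST[S]={a,b,c}  FIRST[A]={a,d}  FIRST[B]={b,c}

FIRST(S) = ["a", "b", "c"]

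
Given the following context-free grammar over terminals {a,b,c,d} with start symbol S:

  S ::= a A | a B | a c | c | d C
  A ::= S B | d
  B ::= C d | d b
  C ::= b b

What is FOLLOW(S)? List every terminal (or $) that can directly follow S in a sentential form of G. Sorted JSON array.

FIRST iteration:
iter 1:
  A via A→d: +{d}
  B via B→d b: +{d}
  C via C→b b: +{b}
  S via S→a A: +{a}
  S via S→c: +{c}
  S via S→d C: +{d}
  S: {a,c,d}  A: {d}  B: {d}  C: {b}
iter 2:
  A via A→S B: +{a,c}
  B via B→C d: +{b}
  S: {a,c,d}  A: {a,c,d}  B: {b,d}  C: {b}
iter 3: done
  S: {a,c,d}  A: {a,c,d}  B: {b,d}  C: {b}

FOLLOW iteration:
seed FOLLOW(S) with $
pass 1:
  A→S B: FOLLOW(S) ⊇ FIRST(B) = {b,d}; new: +{b,d}
  B→C d: FOLLOW(C) ⊇ FIRST(d) = {d}; new: +{d}
  S→a A: FOLLOW(A) ⊇ FOLLOW(S) ⊇ {$,b,d}; new: +{$,b,d}
  S→a B: FOLLOW(B) ⊇ FOLLOW(S) ⊇ {$,b,d}; new: +{$,b,d}
  S→d C: FOLLOW(C) ⊇ FOLLOW(S) ⊇ {$,b,d}; new: +{$,b}
  FOLLOW[S]={$,b,d}  FOLLOW[A]={$,b,d}  FOLLOW[B]={$,b,d}  FOLLOW[C]={$,b,d}
pass 2: (stable)
  FOLLOW[S]={$,b,d}  FOLLOW[A]={$,b,d}  FOLLOW[B]={$,b,d}  FOLLOW[C]={$,b,d}

FOLLOW(S) = ["$", "b", "d"]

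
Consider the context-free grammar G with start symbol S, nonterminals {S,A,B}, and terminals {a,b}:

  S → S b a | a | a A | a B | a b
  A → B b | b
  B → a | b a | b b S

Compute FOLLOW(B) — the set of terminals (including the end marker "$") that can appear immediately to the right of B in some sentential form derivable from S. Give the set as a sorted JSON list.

FIRST iteration:
round 1:
  A via A→b: +{b}
  B via B→a: +{a}
  B via B→b a: +{b}
  S via S→a: +{a}
  FIRST[S]={a}  FIRST[A]={b}  FIRST[B]={a,b}
round 2:
  A via A→B b: +{a}
  FIRST[S]={a}  FIRST[A]={a,b}  FIRST[B]={a,b}
round 3: — fixpoint
  FIRST[S]={a}  FIRST[A]={a,b}  FIRST[B]={a,b}

FOLLOW iteration:
FOLLOW(S) := {$}
round 1:
  A→B b: FOLLOW(B) ⊇ FIRST(b) = {b}; new: +{b}
  B→b b S: FOLLOW(S) ⊇ FOLLOW(B) ⊇ {b}; new: +{b}
  S→a A: FOLLOW(A) ⊇ FOLLOW(S) ⊇ {$,b}; new: +{$,b}
  S→a B: FOLLOW(B) ⊇ FOLLOW(S) ⊇ {$,b}; new: +{$}
  FOLLOW(S)={$,b}  FOLLOW(A)={$,b}  FOLLOW(B)={$,b}
round 2: done
  FOLLOW(S)={$,b}  FOLLOW(A)={$,b}  FOLLOW(B)={$,b}

FOLLOW(B) = ["$", "b"]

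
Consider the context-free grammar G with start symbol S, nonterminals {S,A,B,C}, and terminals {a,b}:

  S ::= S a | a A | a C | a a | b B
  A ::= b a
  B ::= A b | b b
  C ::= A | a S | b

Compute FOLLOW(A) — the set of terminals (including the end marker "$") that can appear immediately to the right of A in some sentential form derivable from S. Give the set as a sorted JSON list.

FIRST iteration:
iter 1:
  A via A→b a: +{b}
  B via B→A b: +{b}
  C via C→A: +{b}
  C via C→a S: +{a}
  S via S→a A: +{a}
  S via S→b B: +{b}
  S: {a,b}  A: {b}  B: {b}  C: {a,b}
iter 2: (stable)
  S: {a,b}  A: {b}  B: {b}  C: {a,b}

Compute FOLLOW by fixpoint:
initialize: $ ∈ FOLLOW(S)
round 1:
  B→A b: FOLLOW(A) ⊇ FIRST(b) = {b}; new: +{b}
  S→S a: FOLLOW(S) ⊇ FIRST(a) = {a}; new: +{a}
  S→a A: FOLLOW(A) ⊇ FOLLOW(S) ⊇ {$,a}; new: +{$,a}
  S→a C: FOLLOW(C) ⊇ FOLLOW(S) ⊇ {$,a}; new: +{$,a}
  S→b B: FOLLOW(B) ⊇ FOLLOW(S) ⊇ {$,a}; new: +{$,a}
  FOLLOW[S]={$,a}  FOLLOW[A]={$,a,b}  FOLLOW[B]={$,a}  FOLLOW[C]={$,a}
round 2: (no change)
  FOLLOW[S]={$,a}  FOLLOW[A]={$,a,b}  FOLLOW[B]={$,a}  FOLLOW[C]={$,a}

FOLLOW(A) = ["$", "a", "b"]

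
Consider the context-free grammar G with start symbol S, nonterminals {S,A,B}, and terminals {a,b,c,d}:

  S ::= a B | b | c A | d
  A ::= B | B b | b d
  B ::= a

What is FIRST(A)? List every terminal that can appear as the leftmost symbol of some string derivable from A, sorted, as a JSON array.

Compute FIRST by fixpoint:
iter 1:
  A via A→b d: +{b}
  B via B→a: +{a}
  S via S→a B: +{a}
  S via S→b: +{b}
  S via S→c A: +{c}
  S via S→d: +{d}
  FIRST[S]={a,b,c,d}  FIRST[A]={b}  FIRST[B]={a}
iter 2:
  A via A→B: +{a}
  FIRST[S]={a,b,c,d}  FIRST[A]={a,b}  FIRST[B]={a}
iter 3: (stable)
  FIRST[S]={a,b,c,d}  FIRST[A]={a,b}  FIRST[B]={a}

FIRST(A) = ["a", "b"]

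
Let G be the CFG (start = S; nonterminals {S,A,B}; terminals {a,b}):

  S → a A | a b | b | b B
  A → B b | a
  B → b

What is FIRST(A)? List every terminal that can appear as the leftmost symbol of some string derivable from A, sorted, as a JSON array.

FIRST sets, iterate to fixpoint:
[1]
  A via A→a: +{a}
  B via B→b: +{b}
  S via S→a A: +{a}
  S via S→b: +{b}
  FIRST(S)={a,b}  FIRST(A)={a}  FIRST(B)={b}
[2]
  A via A→B b: +{b}
  FIRST(S)={a,b}  FIRST(A)={a,b}  FIRST(B)={b}
[3] (no change)
  FIRST(S)={a,b}  FIRST(A)={a,b}  FIRST(B)={b}

FIRST(A) = ["a", "b"]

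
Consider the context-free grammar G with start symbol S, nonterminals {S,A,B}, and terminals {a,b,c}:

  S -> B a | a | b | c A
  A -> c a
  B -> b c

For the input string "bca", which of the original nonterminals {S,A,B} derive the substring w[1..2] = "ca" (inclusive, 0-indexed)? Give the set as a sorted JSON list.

Convert to CNF:
  S -> B T1 | T0 A | a | b
  A -> T0 T1
  B -> T2 T0
  T0 -> c
  T1 -> a
  T2 -> b

Fill CYK table bottom-up (cells [i..j] with 1 ≤ i ≤ j ≤ 2 only):
  T[1,1] 'c' = {T0}  orig:{}
  T[2,2] 'a' = {S,T1}  orig:{S}
  T[1,2] 'ca' = {A}

Original NTs in T[1,2] deriving "ca": ["A"]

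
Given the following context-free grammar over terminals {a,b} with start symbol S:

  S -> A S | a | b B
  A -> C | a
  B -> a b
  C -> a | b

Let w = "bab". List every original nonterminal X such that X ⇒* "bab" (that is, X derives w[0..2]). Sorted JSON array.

Convert to CNF:
  S -> A S | T1 B | a
  A -> a | b
  B -> T0 T1
  C -> a | b
  T0 -> a
  T1 -> b

CYK fill, restricted to cells inside w[0..2]:
  [0..0]={A,C,T1}  "b"  orig:{A,C}
  [1..1]={A,C,S,T0}  "a"  orig:{A,C,S}
  [2..2]={A,C,T1}  "b"  orig:{A,C}
  [0..1]={S}  "ba"
  [1..2]={B}  "ab"
  [0..2]={S}  "bab"

Original NTs in T[0,2] deriving "bab": ["S"]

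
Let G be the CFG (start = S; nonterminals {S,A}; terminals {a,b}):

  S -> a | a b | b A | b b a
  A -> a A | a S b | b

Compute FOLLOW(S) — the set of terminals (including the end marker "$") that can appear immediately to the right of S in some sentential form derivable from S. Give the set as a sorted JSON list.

FIRST iteration:
iter 1:
  A via A→a A: +{a}
  A via A→b: +{b}
  S via S→a: +{a}
  S via S→b A: +{b}
  FIRST(S)={a,b}  FIRST(A)={a,b}
iter 2: — fixpoint
  FIRST(S)={a,b}  FIRST(A)={a,b}

FOLLOW iteration:
initialize: $ ∈ FOLLOW(S)
[1]
  A→a S b: FOLLOW(S) ⊇ FIRST(b) = {b}; new: +{b}
  S→b A: FOLLOW(A) ⊇ FOLLOW(S) ⊇ {$,b}; new: +{$,b}
  FOLLOW[S]={$,b}  FOLLOW[A]={$,b}
[2] done
  FOLLOW[S]={$,b}  FOLLOW[A]={$,b}

FOLLOW(S) = ["$", "b"]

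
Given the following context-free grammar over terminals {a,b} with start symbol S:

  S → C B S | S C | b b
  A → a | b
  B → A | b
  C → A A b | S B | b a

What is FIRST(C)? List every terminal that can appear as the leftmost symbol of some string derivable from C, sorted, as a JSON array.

FIRST iteration:
pass 1:
  A via A→a: +{a}
  A via A→b: +{b}
  B via B→A: +{a,b}
  C via C→A A b: +{a,b}
  S via S→C B S: +{a,b}
  S: {a,b}  A: {a,b}  B: {a,b}  C: {a,b}
pass 2: (no change)
  S: {a,b}  A: {a,b}  B: {a,b}  C: {a,b}

FIRST(C) = ["a", "b"]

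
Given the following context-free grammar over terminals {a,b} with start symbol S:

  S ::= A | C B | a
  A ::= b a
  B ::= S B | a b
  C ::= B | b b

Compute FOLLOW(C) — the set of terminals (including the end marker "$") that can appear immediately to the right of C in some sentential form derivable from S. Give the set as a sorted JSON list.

FIRST iteration:
round 1:
  A via A→b a: +{b}
  B via B→a b: +{a}
  C via C→B: +{a}
  C via C→b b: +{b}
  S via S→A: +{b}
  S via S→C B: +{a}
  FIRST[S]={a,b}  FIRST[A]={b}  FIRST[B]={a}  FIRST[C]={a,b}
round 2:
  B via B→S B: +{b}
  FIRST[S]={a,b}  FIRST[A]={b}  FIRST[B]={a,b}  FIRST[C]={a,b}
round 3: (no change)
  FIRST[S]={a,b}  FIRST[A]={b}  FIRST[B]={a,b}  FIRST[C]={a,b}

FOLLOW sets:
seed FOLLOW(S) with $
iter 1:
  B→S B: FOLLOW(S) ⊇ FIRST(B) = {a,b}; new: +{a,b}
  S→A: FOLLOW(A) ⊇ FOLLOW(S) ⊇ {$,a,b}; new: +{$,a,b}
  S→C B: FOLLOW(C) ⊇ FIRST(B) = {a,b}; new: +{a,b}
  S→C B: FOLLOW(B) ⊇ FOLLOW(S) ⊇ {$,a,b}; new: +{$,a,b}
  FOLLOW[S]={$,a,b}  FOLLOW[A]={$,a,b}  FOLLOW[B]={$,a,b}  FOLLOW[C]={a,b}
iter 2: (stable)
  FOLLOW[S]={$,a,b}  FOLLOW[A]={$,a,b}  FOLLOW[B]={$,a,b}  FOLLOW[C]={a,b}

FOLLOW(C) = ["a", "b"]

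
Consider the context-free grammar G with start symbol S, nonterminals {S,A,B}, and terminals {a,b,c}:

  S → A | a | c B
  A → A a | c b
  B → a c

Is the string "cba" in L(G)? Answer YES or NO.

Convert to CNF:
  S -> A T0 | T1 B | T1 T2 | a
  A -> A T0 | T1 T2
  B -> T0 T1
  T0 -> a
  T1 -> c
  T2 -> b

CYK table (by increasing span):
  T[0,0] 'c' = {T1}  orig:{}
  T[1,1] 'b' = {T2}  orig:{}
  T[2,2] 'a' = {S,T0}  orig:{S}
  T[0,1] 'cb' = {A,S}
  T[1,2] 'ba' = ∅
  T[0,2] 'cba' = {A,S}

S ∈ T[0,2] ⇒ YES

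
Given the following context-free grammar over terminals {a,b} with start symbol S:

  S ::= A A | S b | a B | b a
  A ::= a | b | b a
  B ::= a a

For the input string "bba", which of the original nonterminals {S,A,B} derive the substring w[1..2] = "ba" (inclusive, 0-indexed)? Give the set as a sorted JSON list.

CNF form of G:
  S -> A A | S T0 | T0 T1 | T1 B
  A -> T0 T1 | a | b
  B -> T1 T1
  T0 -> b
  T1 -> a

CYK table (by increasing span), restricted to cells inside w[1..2]:
  cell(1,1) b: {A,T0}  orig:{A}
  cell(2,2) a: {A,T1}  orig:{A}
  cell(1,2) ba: {A,S}

Original NTs in T[1,2] deriving "ba": ["A", "S"]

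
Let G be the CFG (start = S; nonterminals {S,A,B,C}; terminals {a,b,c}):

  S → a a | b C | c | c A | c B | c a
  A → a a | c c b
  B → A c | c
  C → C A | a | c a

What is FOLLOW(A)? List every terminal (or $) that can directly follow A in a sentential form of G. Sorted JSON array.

Compute FIRST by fixpoint:
pass 1:
  A via A→a a: +{a}
  A via A→c c b: +{c}
  B via B→A c: +{a,c}
  C via C→a: +{a}
  C via C→c a: +{c}
  S via S→a a: +{a}
  S via S→b C: +{b}
  S via S→c: +{c}
  FIRST(S)={a,b,c}  FIRST(A)={a,c}  FIRST(B)={a,c}  FIRST(C)={a,c}
pass 2: (stable)
  FIRST(S)={a,b,c}  FIRST(A)={a,c}  FIRST(B)={a,c}  FIRST(C)={a,c}

Compute FOLLOW by fixpoint:
FOLLOW(S) := {$}
[1]
  B→A c: FOLLOW(A) ⊇ FIRST(c) = {c}; new: +{c}
  C→C A: FOLLOW(C) ⊇ FIRST(A) = {a,c}; new: +{a,c}
  C→C A: FOLLOW(A) ⊇ FOLLOW(C) ⊇ {a,c}; new: +{a}
  S→b C: FOLLOW(C) ⊇ FOLLOW(S) ⊇ {$}; new: +{$}
  S→c A: FOLLOW(A) ⊇ FOLLOW(S) ⊇ {$}; new: +{$}
  S→c B: FOLLOW(B) ⊇ FOLLOW(S) ⊇ {$}; new: +{$}
  FOLLOW(S)={$}  FOLLOW(A)={$,a,c}  FOLLOW(B)={$}  FOLLOW(C)={$,a,c}
[2] — fixpoint
  FOLLOW(S)={$}  FOLLOW(A)={$,a,c}  FOLLOW(B)={$}  FOLLOW(C)={$,a,c}

FOLLOW(A) = ["$", "a", "c"]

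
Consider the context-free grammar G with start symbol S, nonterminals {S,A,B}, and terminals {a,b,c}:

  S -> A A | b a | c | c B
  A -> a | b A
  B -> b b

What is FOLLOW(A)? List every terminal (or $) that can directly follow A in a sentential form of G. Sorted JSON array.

FIRST iteration:
[1]
  A via A→a: +{a}
  A via A→b A: +{b}
  B via B→b b: +{b}
  S via S→A A: +{a,b}
  S via S→c: +{c}
  FIRST[S]={a,b,c}  FIRST[A]={a,b}  FIRST[B]={b}
[2] done
  FIRST[S]={a,b,c}  FIRST[A]={a,b}  FIRST[B]={b}

Compute FOLLOW by fixpoint:
FOLLOW(S) := {$}
iter 1:
  S→A A: FOLLOW(A) ⊇ FIRST(A) = {a,b}; new: +{a,b}
  S→A A: FOLLOW(A) ⊇ FOLLOW(S) ⊇ {$}; new: +{$}
  S→c B: FOLLOW(B) ⊇ FOLLOW(S) ⊇ {$}; new: +{$}
  FOLLOW(S)={$}  FOLLOW(A)={$,a,b}  FOLLOW(B)={$}
iter 2: — fixpoint
  FOLLOW(S)={$}  FOLLOW(A)={$,a,b}  FOLLOW(B)={$}

FOLLOW(A) = ["$", "a", "b"]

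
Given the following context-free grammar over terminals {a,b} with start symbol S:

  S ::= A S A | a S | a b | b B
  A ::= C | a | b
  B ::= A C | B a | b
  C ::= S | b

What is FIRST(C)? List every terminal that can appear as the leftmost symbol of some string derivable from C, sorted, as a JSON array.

Compute FIRST by fixpoint:
[1]
  A via A→a: +{a}
  A via A→b: +{b}
  B via B→A C: +{a,b}
  C via C→b: +{b}
  S via S→A S A: +{a,b}
  FIRST(S)={a,b}  FIRST(A)={a,b}  FIRST(B)={a,b}  FIRST(C)={b}
[2]
  C via C→S: +{a}
  FIRST(S)={a,b}  FIRST(A)={a,b}  FIRST(B)={a,b}  FIRST(C)={a,b}
[3] — fixpoint
  FIRST(S)={a,b}  FIRST(A)={a,b}  FIRST(B)={a,b}  FIRST(C)={a,b}

FIRST(C) = ["a", "b"]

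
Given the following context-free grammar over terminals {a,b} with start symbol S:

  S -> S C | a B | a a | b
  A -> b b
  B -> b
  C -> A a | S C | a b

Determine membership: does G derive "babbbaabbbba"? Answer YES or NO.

Convert to CNF:
  S -> S C | T1 B | T1 T1 | b
  A -> T0 T0
  B -> b
  C -> A T1 | S C | T1 T0
  T0 -> b
  T1 -> a

CYK table (by increasing span):
  cell(0,0) b: {B,S,T0}  orig:{B,S}
  cell(1,1) a: {T1}  orig:{}
  cell(2,2) b: {B,S,T0}  orig:{B,S}
  cell(3,3) b: {B,S,T0}  orig:{B,S}
  cell(4,4) b: {B,S,T0}  orig:{B,S}
  cell(5,5) a: {T1}  orig:{}
  cell(6,6) a: {T1}  orig:{}
  cell(7,7) b: {B,S,T0}  orig:{B,S}
  cell(8,8) b: {B,S,T0}  orig:{B,S}
  cell(9,9) b: {B,S,T0}  orig:{B,S}
  cell(10,10) b: {B,S,T0}  orig:{B,S}
  cell(11,11) a: {T1}  orig:{}
  cell(0,1) ba: ∅
  cell(1,2) ab: {C,S}
  cell(2,3) bb: {A}
  cell(3,4) bb: {A}
  cell(4,5) ba: ∅
  cell(5,6) aa: {S}
  cell(6,7) ab: {C,S}
  cell(7,8) bb: {A}
  cell(8,9) bb: {A}
  cell(9,10) bb: {A}
  cell(10,11) ba: ∅
  cell(0,2) bab: {C,S}
  cell(1,3) abb: ∅
  cell(2,4) bbb: ∅
  cell(3,5) bba: {C}
  cell(4,6) baa: ∅
  cell(5,7) aab: ∅
  cell(6,8) abb: ∅
  cell(7,9) bbb: ∅
  cell(8,10) bbb: ∅
  cell(9,11) bba: {C}
  cell(0,3) babb: ∅
  cell(1,4) abbb: ∅
  cell(2,5) bbba: {C,S}
  cell(3,6) bbaa: ∅
  cell(4,7) baab: ∅
  cell(5,8) aabb: ∅
  cell(6,9) abbb: ∅
  cell(7,10) bbbb: ∅
  cell(8,11) bbba: {C,S}
  cell(0,4) babbb: ∅
  cell(1,5) abbba: {C,S}
  cell(2,6) bbbaa: ∅
  cell(3,7) bbaab: ∅
  cell(4,8) baabb: ∅
  cell(5,9) aabbb: ∅
  cell(6,10) abbbb: ∅
  cell(7,11) bbbba: {C,S}
  cell(0,5) babbba: {C,S}
  cell(1,6) abbbaa: ∅
  cell(2,7) bbbaab: {C,S}
  cell(3,8) bbaabb: ∅
  cell(4,9) baabbb: ∅
  cell(5,10) aabbbb: ∅
  cell(6,11) abbbba: {C,S}
  cell(0,6) babbbaa: ∅
  cell(1,7) abbbaab: {C,S}
  cell(2,8) bbbaabb: ∅
  cell(3,9) bbaabbb: ∅
  cell(4,10) baabbbb: ∅
  cell(5,11) aabbbba: {C,S}
  cell(0,7) babbbaab: {C,S}
  cell(1,8) abbbaabb: ∅
  cell(2,9) bbbaabbb: ∅
  cell(3,10) bbaabbbb: ∅
  cell(4,11) baabbbba: {C,S}
  cell(0,8) babbbaabb: ∅
  cell(1,9) abbbaabbb: ∅
  cell(2,10) bbbaabbbb: ∅
  cell(3,11) bbaabbbba: {C,S}
  cell(0,9) babbbaabbb: ∅
  cell(1,10) abbbaabbbb: ∅
  cell(2,11) bbbaabbbba: {C,S}
  cell(0,10) babbbaabbbb: ∅
  cell(1,11) abbbaabbbba: {C,S}
  cell(0,11) babbbaabbbba: {C,S}

S ∈ T[0,11] ⇒ YES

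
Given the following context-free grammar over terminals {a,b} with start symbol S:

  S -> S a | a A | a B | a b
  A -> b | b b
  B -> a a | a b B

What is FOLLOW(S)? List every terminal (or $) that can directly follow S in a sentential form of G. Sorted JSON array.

FIRST iteration:
iter 1:
  A via A→b: +{b}
  B via B→a a: +{a}
  S via S→a A: +{a}
  FIRST[S]={a}  FIRST[A]={b}  FIRST[B]={a}
iter 2: (stable)
  FIRST[S]={a}  FIRST[A]={b}  FIRST[B]={a}

FOLLOW sets:
initialize: $ ∈ FOLLOW(S)
round 1:
  S→S a: FOLLOW(S) ⊇ FIRST(a) = {a}; new: +{a}
  S→a A: FOLLOW(A) ⊇ FOLLOW(S) ⊇ {$,a}; new: +{$,a}
  S→a B: FOLLOW(B) ⊇ FOLLOW(S) ⊇ {$,a}; new: +{$,a}
  S: {$,a}  A: {$,a}  B: {$,a}
round 2: (no change)
  S: {$,a}  A: {$,a}  B: {$,a}

FOLLOW(S) = ["$", "a"]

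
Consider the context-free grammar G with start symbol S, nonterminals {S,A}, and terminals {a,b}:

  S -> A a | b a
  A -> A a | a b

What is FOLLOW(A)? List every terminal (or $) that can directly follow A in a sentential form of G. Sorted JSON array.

Compute FIRST by fixpoint:
pass 1:
  A via A→a b: +{a}
  S via S→A a: +{a}
  S via S→b a: +{b}
  FIRST(S)={a,b}  FIRST(A)={a}
pass 2: done
  FIRST(S)={a,b}  FIRST(A)={a}

FOLLOW iteration:
FOLLOW(S) := {$}
pass 1:
  A→A a: FOLLOW(A) ⊇ FIRST(a) = {a}; new: +{a}
  S: {$}  A: {a}
pass 2: done
  S: {$}  A: {a}

FOLLOW(A) = ["a"]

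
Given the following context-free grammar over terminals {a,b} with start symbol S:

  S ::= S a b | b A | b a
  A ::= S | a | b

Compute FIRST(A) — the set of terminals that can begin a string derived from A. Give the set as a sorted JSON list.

FIRST iteration:
[1]
  A via A→a: +{a}
  A via A→b: +{b}
  S via S→b A: +{b}
  FIRST[S]={b}  FIRST[A]={a,b}
[2] — fixpoint
  FIRST[S]={b}  FIRST[A]={a,b}

FIRST(A) = ["a", "b"]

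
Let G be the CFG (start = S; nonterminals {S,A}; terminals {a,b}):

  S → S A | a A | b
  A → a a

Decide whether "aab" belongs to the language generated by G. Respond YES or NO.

CNF form of G:
  S -> S A | T0 A | b
  A -> T0 T0
  T0 -> a

Fill CYK table bottom-up:
  cell(0,0) a: {T0}  orig:{}
  cell(1,1) a: {T0}  orig:{}
  cell(2,2) b: {S}
  cell(0,1) aa: {A}
  cell(1,2) ab: ∅
  cell(0,2) aab: ∅

S ∉ T[0,2] ⇒ NO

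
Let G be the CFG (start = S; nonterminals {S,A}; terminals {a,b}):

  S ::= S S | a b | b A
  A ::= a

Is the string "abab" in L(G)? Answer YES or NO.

Convert to CNF:
  S -> S S | T0 T1 | T1 A
  A -> a
  T0 -> a
  T1 -> b

Fill CYK table bottom-up:
  cell(0,0) a: {A,T0}  orig:{A}
  cell(1,1) b: {T1}  orig:{}
  cell(2,2) a: {A,T0}  orig:{A}
  cell(3,3) b: {T1}  orig:{}
  cell(0,1) ab: {S}
  cell(1,2) ba: {S}
  cell(2,3) ab: {S}
  cell(0,2) aba: ∅
  cell(1,3) bab: ∅
  cell(0,3) abab: {S}

S ∈ T[0,3] ⇒ YES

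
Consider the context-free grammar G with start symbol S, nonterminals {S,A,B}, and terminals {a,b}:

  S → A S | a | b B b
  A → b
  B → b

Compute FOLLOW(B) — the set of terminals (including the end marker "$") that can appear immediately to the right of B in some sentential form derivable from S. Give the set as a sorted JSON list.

Compute FIRST by fixpoint:
[1]
  A via A→b: +{b}
  B via B→b: +{b}
  S via S→A S: +{b}
  S via S→a: +{a}
  FIRST[S]={a,b}  FIRST[A]={b}  FIRST[B]={b}
[2] (no change)
  FIRST[S]={a,b}  FIRST[A]={b}  FIRST[B]={b}

FOLLOW iteration:
seed FOLLOW(S) with $
round 1:
  S→A S: FOLLOW(A) ⊇ FIRST(S) = {a,b}; new: +{a,b}
  S→b B b: FOLLOW(B) ⊇ FIRST(b) = {b}; new: +{b}
  S: {$}  A: {a,b}  B: {b}
round 2: done
  S: {$}  A: {a,b}  B: {b}

FOLLOW(B) = ["b"]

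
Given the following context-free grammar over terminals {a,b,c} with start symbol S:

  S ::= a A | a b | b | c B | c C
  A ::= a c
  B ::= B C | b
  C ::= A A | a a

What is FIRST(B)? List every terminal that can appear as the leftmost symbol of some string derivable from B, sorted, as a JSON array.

Compute FIRST by fixpoint:
iter 1:
  A via A→a c: +{a}
  B via B→b: +{b}
  C via C→A A: +{a}
  S via S→a A: +{a}
  S via S→b: +{b}
  S via S→c B: +{c}
  S: {a,b,c}  A: {a}  B: {b}  C: {a}
iter 2: done
  S: {a,b,c}  A: {a}  B: {b}  C: {a}

FIRST(B) = ["b"]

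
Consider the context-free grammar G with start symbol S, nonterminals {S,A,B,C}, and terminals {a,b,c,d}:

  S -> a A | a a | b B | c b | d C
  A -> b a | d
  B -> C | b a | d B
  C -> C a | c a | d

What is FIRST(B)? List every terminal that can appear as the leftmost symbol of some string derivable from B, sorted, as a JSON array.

Compute FIRST by fixpoint:
pass 1:
  A via A→b a: +{b}
  A via A→d: +{d}
  B via B→b a: +{b}
  B via B→d B: +{d}
  C via C→c a: +{c}
  C via C→d: +{d}
  S via S→a A: +{a}
  S via S→b B: +{b}
  S via S→c b: +{c}
  S via S→d C: +{d}
  S: {a,b,c,d}  A: {b,d}  B: {b,d}  C: {c,d}
pass 2:
  B via B→C: +{c}
  S: {a,b,c,d}  A: {b,d}  B: {b,c,d}  C: {c,d}
pass 3: done
  S: {a,b,c,d}  A: {b,d}  B: {b,c,d}  C: {c,d}

FIRST(B) = ["b", "c", "d"]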